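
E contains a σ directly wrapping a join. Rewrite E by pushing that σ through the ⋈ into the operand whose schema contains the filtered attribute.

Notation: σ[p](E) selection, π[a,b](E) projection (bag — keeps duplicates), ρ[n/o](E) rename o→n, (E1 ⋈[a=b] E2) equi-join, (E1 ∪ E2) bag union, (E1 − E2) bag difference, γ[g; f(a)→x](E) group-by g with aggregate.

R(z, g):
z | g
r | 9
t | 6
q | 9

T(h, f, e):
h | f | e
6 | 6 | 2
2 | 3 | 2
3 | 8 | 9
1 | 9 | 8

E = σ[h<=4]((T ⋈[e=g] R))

σ filters on h, owned by the left side.
E' = (σ[h<=4](T) ⋈[e=g] R)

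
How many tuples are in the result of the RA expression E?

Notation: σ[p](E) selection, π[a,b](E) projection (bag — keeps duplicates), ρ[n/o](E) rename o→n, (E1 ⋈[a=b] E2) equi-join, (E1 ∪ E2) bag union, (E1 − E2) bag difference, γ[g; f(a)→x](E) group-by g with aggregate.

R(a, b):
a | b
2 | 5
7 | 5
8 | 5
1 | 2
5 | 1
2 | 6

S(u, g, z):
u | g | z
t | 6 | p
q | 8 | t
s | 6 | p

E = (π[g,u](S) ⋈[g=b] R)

Per-node cardinality:
  S → 3
  π[g,u](S) → 3
  R → 6
  (π[g,u](S) ⋈[g=b] R) → 2

|E| = 2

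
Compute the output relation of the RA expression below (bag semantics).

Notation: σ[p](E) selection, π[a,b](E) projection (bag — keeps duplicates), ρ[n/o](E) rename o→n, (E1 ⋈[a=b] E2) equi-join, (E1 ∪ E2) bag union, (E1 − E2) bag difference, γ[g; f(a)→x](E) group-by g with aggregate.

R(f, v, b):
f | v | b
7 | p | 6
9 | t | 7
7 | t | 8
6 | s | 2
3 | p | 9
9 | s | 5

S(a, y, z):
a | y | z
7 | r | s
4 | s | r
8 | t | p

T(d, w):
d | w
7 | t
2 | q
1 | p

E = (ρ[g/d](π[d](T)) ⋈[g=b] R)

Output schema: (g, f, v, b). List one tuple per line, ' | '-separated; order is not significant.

Stepwise |·|:
  T → 3
  π[d](T) → 3
  ρ[g/d](π[d](T)) → 3
  R → 6
  (ρ[g/d](π[d](T)) ⋈[g=b] R) → 2

== RESULT ==
g | f | v | b
2 | 6 | s | 2
7 | 9 | t | 7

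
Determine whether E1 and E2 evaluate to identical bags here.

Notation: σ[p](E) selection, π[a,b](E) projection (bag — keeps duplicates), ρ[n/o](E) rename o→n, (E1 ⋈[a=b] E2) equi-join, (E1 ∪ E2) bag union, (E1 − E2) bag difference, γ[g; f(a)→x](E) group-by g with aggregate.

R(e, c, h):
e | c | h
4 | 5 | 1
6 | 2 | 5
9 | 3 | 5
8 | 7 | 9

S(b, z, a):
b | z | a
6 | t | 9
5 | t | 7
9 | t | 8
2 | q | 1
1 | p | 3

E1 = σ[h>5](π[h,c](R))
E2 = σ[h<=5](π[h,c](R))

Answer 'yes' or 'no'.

E1 per-node cardinality:
  R → 4
  π[h,c](R) → 4
  σ[h>5](π[h,c](R)) → 1
E2 per-node cardinality:
  R → 4
  π[h,c](R) → 4
  σ[h<=5](π[h,c](R)) → 3

E1 result:
h | c
9 | 7
E2 result:
h | c
1 | 5
5 | 2
5 | 3
Witness: (5, 3) appears 0× in E1 but 1× in E2.

no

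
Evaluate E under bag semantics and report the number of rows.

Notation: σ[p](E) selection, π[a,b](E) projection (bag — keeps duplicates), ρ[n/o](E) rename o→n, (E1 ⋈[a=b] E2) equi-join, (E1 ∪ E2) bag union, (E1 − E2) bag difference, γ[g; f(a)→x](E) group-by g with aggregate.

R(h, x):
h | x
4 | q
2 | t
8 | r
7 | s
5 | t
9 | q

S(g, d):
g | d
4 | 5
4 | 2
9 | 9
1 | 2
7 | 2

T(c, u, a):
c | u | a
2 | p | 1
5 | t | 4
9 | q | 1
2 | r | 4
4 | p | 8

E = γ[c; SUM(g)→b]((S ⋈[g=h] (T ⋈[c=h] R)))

Stepwise |·|:
  S → 5
  T → 5
  R → 6
  (T ⋈[c=h] R) → 5
  (S ⋈[g=h] (T ⋈[c=h] R)) → 3
  γ[c; SUM(g)→b]((S ⋈[g=h] (T ⋈[c=h] R))) → 2

|E| = 2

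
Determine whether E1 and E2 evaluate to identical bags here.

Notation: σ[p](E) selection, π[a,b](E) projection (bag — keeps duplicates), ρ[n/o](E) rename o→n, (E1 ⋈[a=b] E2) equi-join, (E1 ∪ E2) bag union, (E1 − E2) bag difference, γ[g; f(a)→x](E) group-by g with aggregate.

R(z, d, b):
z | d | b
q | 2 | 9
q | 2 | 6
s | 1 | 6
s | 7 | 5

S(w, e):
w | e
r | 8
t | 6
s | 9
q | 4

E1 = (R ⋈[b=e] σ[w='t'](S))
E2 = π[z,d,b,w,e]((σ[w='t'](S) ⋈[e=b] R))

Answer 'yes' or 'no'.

E1 row counts bottom-up:
  R → 4
  S → 4
  σ[w='t'](S) → 1
  (R ⋈[b=e] σ[w='t'](S)) → 2
E2 row counts bottom-up:
  S → 4
  σ[w='t'](S) → 1
  R → 4
  (σ[w='t'](S) ⋈[e=b] R) → 2
  π[z,d,b,w,e]((σ[w='t'](S) ⋈[e=b] R)) → 2

E1 and E2 produce the same multiset:
z | d | b | w | e
q | 2 | 6 | t | 6
s | 1 | 6 | t | 6

yes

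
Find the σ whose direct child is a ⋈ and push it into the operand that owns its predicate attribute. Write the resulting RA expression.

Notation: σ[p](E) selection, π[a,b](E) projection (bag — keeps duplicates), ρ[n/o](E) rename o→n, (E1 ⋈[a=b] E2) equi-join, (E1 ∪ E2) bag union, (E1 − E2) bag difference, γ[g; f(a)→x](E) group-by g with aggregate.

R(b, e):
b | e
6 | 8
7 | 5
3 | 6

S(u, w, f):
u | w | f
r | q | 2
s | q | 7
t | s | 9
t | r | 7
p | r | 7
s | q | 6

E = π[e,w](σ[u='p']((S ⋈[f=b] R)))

σ filters on u, owned by the left side.
E' = π[e,w]((σ[u='p'](S) ⋈[f=b] R))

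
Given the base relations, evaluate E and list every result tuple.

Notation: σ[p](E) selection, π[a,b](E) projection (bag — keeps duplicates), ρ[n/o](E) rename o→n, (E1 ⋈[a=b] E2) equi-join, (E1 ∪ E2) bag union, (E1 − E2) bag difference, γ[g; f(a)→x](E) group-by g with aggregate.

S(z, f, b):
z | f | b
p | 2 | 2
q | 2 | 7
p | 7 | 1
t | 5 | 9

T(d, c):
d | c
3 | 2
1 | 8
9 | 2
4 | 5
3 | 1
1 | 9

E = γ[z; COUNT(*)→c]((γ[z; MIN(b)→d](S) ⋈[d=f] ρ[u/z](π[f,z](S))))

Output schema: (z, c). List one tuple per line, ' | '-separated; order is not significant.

Per-node cardinality:
  S → 4
  γ[z; MIN(b)→d](S) → 3
  S → 4
  π[f,z](S) → 4
  ρ[u/z](π[f,z](S)) → 4
  (γ[z; MIN(b)→d](S) ⋈[d=f] ρ[u/z](π[f,z](S))) → 1
  γ[z; COUNT(*)→c]((γ[z; MIN(b)→d](S) ⋈[d=f] ρ[u/z](π[f,z](S)))) → 1

== RESULT ==
z | c
q | 1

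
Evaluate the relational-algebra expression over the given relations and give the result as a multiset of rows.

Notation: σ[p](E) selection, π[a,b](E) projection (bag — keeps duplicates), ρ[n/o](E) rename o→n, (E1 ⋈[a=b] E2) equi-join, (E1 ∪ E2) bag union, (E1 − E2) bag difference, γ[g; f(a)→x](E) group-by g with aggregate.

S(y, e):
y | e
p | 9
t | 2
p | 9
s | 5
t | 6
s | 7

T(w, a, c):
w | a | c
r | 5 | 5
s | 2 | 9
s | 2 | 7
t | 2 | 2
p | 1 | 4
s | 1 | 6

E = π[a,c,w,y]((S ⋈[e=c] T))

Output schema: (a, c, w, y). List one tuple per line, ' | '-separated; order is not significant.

Subexpression sizes:
  S → 6
  T → 6
  (S ⋈[e=c] T) → 6
  π[a,c,w,y]((S ⋈[e=c] T)) → 6

== RESULT ==
a | c | w | y
1 | 6 | s | t
2 | 2 | t | t
2 | 7 | s | s
2 | 9 | s | p
2 | 9 | s | p
5 | 5 | r | s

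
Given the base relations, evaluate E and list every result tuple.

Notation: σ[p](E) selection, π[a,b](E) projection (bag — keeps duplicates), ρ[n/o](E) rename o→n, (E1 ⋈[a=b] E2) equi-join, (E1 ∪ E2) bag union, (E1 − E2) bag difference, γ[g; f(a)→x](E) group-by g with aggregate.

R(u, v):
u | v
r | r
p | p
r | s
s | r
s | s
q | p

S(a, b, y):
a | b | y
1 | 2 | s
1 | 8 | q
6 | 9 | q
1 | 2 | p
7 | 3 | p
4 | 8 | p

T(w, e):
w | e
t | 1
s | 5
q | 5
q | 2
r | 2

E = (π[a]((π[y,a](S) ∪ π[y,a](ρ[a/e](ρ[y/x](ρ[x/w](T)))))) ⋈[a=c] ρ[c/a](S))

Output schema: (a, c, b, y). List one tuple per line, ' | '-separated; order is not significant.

Per-node cardinality:
  S → 6
  π[y,a](S) → 6
  T → 5
  ρ[x/w](T) → 5
  ρ[y/x](ρ[x/w](T)) → 5
  ρ[a/e](ρ[y/x](ρ[x/w](T))) → 5
  π[y,a](ρ[a/e](ρ[y/x](ρ[x/w](T)))) → 5
  (π[y,a](S) ∪ π[y,a](ρ[a/e](ρ[y/x](ρ[x/w](T))))) → 11
  π[a]((π[y,a](S) ∪ π[y,a](ρ[a/e](ρ[y/x](ρ[x/w](T)))))) → 11
  S → 6
  ρ[c/a](S) → 6
  (π[a]((π[y,a](S) ∪ π[y,a](ρ[a/e](ρ[y/x](ρ[x/w](T)))))) ⋈[a=c] ρ[c/a](S)) → 15

== RESULT ==
a | c | b | y
1 | 1 | 2 | p
1 | 1 | 2 | p
1 | 1 | 2 | p
1 | 1 | 2 | p
1 | 1 | 2 | s
1 | 1 | 2 | s
1 | 1 | 2 | s
1 | 1 | 2 | s
1 | 1 | 8 | q
1 | 1 | 8 | q
1 | 1 | 8 | q
1 | 1 | 8 | q
4 | 4 | 8 | p
6 | 6 | 9 | q
7 | 7 | 3 | p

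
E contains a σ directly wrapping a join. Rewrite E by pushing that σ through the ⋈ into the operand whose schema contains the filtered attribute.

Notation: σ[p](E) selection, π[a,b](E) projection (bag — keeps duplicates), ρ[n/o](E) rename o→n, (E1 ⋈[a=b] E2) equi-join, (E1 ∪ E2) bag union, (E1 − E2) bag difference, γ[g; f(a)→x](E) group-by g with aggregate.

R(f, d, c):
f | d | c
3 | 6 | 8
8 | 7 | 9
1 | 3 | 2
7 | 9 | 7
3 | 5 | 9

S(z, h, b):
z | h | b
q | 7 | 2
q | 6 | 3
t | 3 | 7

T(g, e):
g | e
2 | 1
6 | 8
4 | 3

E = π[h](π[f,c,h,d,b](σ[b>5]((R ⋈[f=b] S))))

σ filters on b, owned by the right side.
E' = π[h](π[f,c,h,d,b]((R ⋈[f=b] σ[b>5](S))))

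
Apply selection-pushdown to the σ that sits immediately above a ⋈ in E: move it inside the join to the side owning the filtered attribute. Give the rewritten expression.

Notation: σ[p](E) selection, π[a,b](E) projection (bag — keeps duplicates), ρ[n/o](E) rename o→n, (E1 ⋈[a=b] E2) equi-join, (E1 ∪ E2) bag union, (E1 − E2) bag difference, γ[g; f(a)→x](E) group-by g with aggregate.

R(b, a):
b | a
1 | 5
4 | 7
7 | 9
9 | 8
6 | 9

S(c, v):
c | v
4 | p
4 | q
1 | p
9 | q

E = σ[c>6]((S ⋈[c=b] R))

σ filters on c, owned by the left side.
E' = (σ[c>6](S) ⋈[c=b] R)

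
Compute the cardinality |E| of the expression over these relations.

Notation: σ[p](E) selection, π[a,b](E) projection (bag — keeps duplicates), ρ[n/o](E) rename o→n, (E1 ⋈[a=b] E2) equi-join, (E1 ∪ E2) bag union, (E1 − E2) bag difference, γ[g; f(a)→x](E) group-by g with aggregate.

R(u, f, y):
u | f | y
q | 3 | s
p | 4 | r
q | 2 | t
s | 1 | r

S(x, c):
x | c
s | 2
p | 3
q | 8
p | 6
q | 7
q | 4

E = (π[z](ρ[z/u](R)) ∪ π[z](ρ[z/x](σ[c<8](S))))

Per-node cardinality:
  R → 4
  ρ[z/u](R) → 4
  π[z](ρ[z/u](R)) → 4
  S → 6
  σ[c<8](S) → 5
  ρ[z/x](σ[c<8](S)) → 5
  π[z](ρ[z/x](σ[c<8](S))) → 5
  (π[z](ρ[z/u](R)) ∪ π[z](ρ[z/x](σ[c<8](S)))) → 9

|E| = 9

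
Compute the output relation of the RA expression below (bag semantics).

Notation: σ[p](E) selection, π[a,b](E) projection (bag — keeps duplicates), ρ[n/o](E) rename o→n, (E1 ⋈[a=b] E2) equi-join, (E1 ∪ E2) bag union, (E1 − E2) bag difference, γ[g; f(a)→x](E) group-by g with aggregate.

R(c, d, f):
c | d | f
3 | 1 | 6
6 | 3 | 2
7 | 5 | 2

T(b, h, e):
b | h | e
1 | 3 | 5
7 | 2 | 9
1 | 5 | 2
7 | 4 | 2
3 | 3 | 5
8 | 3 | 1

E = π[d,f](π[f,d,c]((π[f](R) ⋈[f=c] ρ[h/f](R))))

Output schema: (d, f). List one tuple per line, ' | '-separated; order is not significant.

Stepwise |·|:
  R → 3
  π[f](R) → 3
  R → 3
  ρ[h/f](R) → 3
  (π[f](R) ⋈[f=c] ρ[h/f](R)) → 1
  π[f,d,c]((π[f](R) ⋈[f=c] ρ[h/f](R))) → 1
  π[d,f](π[f,d,c]((π[f](R) ⋈[f=c] ρ[h/f](R)))) → 1

== RESULT ==
d | f
3 | 6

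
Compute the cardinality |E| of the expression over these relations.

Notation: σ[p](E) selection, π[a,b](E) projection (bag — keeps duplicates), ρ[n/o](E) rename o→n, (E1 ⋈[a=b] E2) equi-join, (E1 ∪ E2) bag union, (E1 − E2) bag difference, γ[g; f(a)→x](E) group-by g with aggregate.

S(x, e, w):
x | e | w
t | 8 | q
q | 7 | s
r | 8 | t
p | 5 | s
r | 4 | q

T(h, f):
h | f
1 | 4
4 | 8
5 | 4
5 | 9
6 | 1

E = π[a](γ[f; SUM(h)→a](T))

Row counts bottom-up:
  T → 5
  γ[f; SUM(h)→a](T) → 4
  π[a](γ[f; SUM(h)→a](T)) → 4

|E| = 4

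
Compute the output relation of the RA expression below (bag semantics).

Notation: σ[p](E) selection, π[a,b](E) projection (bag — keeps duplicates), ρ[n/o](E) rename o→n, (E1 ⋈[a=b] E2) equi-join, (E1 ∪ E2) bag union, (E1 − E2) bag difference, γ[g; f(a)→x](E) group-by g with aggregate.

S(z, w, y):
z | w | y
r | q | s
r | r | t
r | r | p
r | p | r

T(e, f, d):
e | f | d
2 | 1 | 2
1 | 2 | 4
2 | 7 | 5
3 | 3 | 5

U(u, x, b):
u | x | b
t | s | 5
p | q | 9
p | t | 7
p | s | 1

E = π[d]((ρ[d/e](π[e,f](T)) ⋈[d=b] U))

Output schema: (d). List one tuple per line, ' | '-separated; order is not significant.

Row counts bottom-up:
  T → 4
  π[e,f](T) → 4
  ρ[d/e](π[e,f](T)) → 4
  U → 4
  (ρ[d/e](π[e,f](T)) ⋈[d=b] U) → 1
  π[d]((ρ[d/e](π[e,f](T)) ⋈[d=b] U)) → 1

== RESULT ==
d
1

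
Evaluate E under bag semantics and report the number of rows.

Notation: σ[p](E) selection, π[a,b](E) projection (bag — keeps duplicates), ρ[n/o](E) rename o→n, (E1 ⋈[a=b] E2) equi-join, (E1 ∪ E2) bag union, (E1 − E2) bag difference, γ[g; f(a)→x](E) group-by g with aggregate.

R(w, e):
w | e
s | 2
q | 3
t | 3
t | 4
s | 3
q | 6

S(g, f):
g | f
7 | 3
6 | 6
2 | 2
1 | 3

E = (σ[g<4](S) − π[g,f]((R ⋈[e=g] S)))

Subexpression sizes:
  S → 4
  σ[g<4](S) → 2
  R → 6
  S → 4
  (R ⋈[e=g] S) → 2
  π[g,f]((R ⋈[e=g] S)) → 2
  (σ[g<4](S) − π[g,f]((R ⋈[e=g] S))) → 1

|E| = 1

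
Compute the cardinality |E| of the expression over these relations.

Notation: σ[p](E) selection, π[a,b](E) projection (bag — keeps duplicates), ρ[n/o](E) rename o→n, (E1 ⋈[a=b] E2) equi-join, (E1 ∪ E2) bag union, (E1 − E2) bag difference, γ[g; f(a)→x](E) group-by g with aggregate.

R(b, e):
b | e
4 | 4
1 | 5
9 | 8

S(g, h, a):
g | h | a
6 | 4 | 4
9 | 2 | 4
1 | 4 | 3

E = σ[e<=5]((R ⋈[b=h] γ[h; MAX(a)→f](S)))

Stepwise |·|:
  R → 3
  S → 3
  γ[h; MAX(a)→f](S) → 2
  (R ⋈[b=h] γ[h; MAX(a)→f](S)) → 1
  σ[e<=5]((R ⋈[b=h] γ[h; MAX(a)→f](S))) → 1

|E| = 1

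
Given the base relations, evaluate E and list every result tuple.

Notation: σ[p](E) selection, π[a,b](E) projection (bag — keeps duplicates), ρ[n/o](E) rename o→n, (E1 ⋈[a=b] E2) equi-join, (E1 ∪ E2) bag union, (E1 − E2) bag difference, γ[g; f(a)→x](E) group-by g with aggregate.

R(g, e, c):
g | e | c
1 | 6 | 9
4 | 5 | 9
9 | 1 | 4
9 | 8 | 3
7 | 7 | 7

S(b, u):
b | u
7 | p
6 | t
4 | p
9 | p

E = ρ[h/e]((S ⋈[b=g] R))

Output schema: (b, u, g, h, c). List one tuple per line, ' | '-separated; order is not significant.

Row counts bottom-up:
  S → 4
  R → 5
  (S ⋈[b=g] R) → 4
  ρ[h/e]((S ⋈[b=g] R)) → 4

== RESULT ==
b | u | g | h | c
4 | p | 4 | 5 | 9
7 | p | 7 | 7 | 7
9 | p | 9 | 1 | 4
9 | p | 9 | 8 | 3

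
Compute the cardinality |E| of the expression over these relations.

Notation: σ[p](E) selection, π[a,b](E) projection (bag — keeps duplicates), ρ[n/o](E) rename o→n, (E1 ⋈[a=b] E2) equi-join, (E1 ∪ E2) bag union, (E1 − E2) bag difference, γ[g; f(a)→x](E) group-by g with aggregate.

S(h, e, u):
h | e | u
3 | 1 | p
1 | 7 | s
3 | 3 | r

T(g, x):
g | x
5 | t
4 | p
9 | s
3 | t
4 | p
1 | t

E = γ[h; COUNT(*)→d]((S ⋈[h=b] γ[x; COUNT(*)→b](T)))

Row counts bottom-up:
  S → 3
  T → 6
  γ[x; COUNT(*)→b](T) → 3
  (S ⋈[h=b] γ[x; COUNT(*)→b](T)) → 3
  γ[h; COUNT(*)→d]((S ⋈[h=b] γ[x; COUNT(*)→b](T))) → 2

|E| = 2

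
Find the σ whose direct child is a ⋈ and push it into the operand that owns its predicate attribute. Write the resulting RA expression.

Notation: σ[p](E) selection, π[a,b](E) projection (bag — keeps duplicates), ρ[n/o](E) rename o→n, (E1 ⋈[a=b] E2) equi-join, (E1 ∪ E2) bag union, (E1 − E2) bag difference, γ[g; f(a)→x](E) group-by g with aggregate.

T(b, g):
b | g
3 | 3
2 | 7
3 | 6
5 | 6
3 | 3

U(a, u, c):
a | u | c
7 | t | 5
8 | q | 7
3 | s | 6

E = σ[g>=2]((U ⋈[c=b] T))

σ filters on g, owned by the right side.
E' = (U ⋈[c=b] σ[g>=2](T))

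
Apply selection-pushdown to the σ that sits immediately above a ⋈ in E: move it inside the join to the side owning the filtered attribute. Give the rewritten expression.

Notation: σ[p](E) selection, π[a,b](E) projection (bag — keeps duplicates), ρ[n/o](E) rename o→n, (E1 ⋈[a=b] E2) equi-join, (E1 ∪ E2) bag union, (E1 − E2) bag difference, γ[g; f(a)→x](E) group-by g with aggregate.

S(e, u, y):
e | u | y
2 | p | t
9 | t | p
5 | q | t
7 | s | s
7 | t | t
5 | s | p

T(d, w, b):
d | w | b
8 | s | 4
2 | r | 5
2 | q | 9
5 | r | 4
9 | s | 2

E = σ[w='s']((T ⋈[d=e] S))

σ filters on w, owned by the left side.
E' = (σ[w='s'](T) ⋈[d=e] S)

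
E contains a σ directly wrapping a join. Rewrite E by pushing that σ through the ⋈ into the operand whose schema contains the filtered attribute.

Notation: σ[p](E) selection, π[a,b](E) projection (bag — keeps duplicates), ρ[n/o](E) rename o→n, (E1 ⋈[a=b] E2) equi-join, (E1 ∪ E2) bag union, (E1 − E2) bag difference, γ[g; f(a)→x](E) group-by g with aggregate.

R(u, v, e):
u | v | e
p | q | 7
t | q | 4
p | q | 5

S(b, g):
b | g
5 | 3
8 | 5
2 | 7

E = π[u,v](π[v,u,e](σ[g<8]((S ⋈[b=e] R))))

σ filters on g, owned by the left side.
E' = π[u,v](π[v,u,e]((σ[g<8](S) ⋈[b=e] R)))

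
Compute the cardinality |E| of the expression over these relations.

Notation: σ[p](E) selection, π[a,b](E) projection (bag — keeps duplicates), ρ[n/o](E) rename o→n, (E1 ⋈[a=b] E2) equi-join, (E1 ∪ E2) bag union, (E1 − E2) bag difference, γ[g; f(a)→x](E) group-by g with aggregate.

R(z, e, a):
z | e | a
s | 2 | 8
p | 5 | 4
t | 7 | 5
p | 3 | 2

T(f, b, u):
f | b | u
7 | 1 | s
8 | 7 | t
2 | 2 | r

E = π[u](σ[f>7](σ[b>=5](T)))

Per-node cardinality:
  T → 3
  σ[b>=5](T) → 1
  σ[f>7](σ[b>=5](T)) → 1
  π[u](σ[f>7](σ[b>=5](T))) → 1

|E| = 1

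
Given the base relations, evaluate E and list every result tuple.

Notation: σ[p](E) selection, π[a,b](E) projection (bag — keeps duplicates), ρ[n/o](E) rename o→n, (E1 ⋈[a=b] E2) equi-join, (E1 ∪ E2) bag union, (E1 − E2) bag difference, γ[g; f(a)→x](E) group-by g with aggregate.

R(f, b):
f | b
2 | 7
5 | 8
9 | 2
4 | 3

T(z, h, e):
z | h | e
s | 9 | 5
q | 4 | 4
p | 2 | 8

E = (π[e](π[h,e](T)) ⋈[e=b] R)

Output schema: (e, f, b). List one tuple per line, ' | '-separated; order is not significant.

Stepwise |·|:
  T → 3
  π[h,e](T) → 3
  π[e](π[h,e](T)) → 3
  R → 4
  (π[e](π[h,e](T)) ⋈[e=b] R) → 1

== RESULT ==
e | f | b
8 | 5 | 8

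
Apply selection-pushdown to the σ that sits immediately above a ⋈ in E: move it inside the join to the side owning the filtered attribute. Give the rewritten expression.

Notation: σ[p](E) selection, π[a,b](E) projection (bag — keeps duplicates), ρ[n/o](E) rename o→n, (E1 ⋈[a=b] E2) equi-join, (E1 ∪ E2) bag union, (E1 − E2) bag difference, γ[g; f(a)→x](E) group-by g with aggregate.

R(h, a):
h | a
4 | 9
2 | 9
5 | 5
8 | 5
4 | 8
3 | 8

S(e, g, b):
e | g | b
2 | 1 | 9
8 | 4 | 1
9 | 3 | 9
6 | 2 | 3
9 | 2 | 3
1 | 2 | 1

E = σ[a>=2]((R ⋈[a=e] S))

σ filters on a, owned by the left side.
E' = (σ[a>=2](R) ⋈[a=e] S)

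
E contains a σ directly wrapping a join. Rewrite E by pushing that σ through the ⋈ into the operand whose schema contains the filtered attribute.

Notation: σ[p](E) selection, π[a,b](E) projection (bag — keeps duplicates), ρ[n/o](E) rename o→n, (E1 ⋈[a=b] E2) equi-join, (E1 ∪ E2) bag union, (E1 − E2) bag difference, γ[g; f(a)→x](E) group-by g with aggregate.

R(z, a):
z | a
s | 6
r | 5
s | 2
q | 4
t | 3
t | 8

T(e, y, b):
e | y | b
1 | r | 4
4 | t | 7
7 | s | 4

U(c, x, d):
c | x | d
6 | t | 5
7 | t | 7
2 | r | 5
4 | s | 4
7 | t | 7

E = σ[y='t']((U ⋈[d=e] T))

σ filters on y, owned by the right side.
E' = (U ⋈[d=e] σ[y='t'](T))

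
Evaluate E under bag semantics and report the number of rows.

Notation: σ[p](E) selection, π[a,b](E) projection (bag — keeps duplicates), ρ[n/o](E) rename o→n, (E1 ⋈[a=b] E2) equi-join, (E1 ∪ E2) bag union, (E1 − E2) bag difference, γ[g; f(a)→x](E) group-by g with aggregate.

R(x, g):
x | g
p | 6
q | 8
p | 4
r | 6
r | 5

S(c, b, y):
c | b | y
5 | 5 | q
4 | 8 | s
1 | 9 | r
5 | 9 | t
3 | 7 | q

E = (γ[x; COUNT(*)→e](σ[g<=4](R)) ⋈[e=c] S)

Subexpression sizes:
  R → 5
  σ[g<=4](R) → 1
  γ[x; COUNT(*)→e](σ[g<=4](R)) → 1
  S → 5
  (γ[x; COUNT(*)→e](σ[g<=4](R)) ⋈[e=c] S) → 1

|E| = 1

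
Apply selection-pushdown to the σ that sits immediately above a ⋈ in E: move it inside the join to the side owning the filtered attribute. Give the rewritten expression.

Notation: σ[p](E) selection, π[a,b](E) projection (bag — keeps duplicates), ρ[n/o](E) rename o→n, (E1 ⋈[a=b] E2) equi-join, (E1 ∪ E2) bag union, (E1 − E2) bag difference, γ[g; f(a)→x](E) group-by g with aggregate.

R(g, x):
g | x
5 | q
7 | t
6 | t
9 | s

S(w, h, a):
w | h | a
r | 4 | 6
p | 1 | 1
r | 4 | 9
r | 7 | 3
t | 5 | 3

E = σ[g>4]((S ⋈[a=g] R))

σ filters on g, owned by the right side.
E' = (S ⋈[a=g] σ[g>4](R))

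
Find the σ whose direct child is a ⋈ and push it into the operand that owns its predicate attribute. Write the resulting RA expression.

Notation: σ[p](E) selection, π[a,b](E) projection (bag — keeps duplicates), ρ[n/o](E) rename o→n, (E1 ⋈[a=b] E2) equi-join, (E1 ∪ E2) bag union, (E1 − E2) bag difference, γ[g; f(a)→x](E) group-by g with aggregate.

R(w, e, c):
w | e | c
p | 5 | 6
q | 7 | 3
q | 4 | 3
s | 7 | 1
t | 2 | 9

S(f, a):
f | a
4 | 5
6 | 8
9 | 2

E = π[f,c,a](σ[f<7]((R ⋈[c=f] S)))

σ filters on f, owned by the right side.
E' = π[f,c,a]((R ⋈[c=f] σ[f<7](S)))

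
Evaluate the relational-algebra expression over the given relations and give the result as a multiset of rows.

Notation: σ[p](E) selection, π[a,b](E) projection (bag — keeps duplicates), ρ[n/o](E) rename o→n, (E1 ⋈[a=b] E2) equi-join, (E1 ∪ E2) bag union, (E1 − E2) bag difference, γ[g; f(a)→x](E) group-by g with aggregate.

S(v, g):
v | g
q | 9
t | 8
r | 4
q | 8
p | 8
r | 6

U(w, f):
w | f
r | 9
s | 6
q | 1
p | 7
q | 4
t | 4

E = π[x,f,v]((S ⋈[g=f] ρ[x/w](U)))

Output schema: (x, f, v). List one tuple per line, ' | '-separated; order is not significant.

Per-node cardinality:
  S → 6
  U → 6
  ρ[x/w](U) → 6
  (S ⋈[g=f] ρ[x/w](U)) → 4
  π[x,f,v]((S ⋈[g=f] ρ[x/w](U))) → 4

== RESULT ==
x | f | v
q | 4 | r
r | 9 | q
s | 6 | r
t | 4 | r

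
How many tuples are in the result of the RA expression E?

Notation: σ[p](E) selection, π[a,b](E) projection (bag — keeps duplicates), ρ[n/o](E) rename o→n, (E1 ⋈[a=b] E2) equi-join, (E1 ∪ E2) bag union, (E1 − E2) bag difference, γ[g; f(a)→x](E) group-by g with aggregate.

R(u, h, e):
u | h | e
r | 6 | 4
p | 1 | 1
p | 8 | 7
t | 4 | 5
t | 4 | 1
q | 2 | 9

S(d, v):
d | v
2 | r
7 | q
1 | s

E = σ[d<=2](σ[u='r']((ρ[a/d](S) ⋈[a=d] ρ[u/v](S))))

Subexpression sizes:
  S → 3
  ρ[a/d](S) → 3
  S → 3
  ρ[u/v](S) → 3
  (ρ[a/d](S) ⋈[a=d] ρ[u/v](S)) → 3
  σ[u='r']((ρ[a/d](S) ⋈[a=d] ρ[u/v](S))) → 1
  σ[d<=2](σ[u='r']((ρ[a/d](S) ⋈[a=d] ρ[u/v](S)))) → 1

|E| = 1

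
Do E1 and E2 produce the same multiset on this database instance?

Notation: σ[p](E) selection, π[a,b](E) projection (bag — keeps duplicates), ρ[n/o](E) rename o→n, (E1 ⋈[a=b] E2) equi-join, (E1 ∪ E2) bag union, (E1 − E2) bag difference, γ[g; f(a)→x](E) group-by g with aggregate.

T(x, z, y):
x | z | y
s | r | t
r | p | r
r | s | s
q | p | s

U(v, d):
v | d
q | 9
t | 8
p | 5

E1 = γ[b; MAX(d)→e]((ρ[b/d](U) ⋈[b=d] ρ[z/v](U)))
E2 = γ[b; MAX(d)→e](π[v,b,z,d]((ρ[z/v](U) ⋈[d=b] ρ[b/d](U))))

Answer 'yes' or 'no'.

E1 subexpression sizes:
  U → 3
  ρ[b/d](U) → 3
  U → 3
  ρ[z/v](U) → 3
  (ρ[b/d](U) ⋈[b=d] ρ[z/v](U)) → 3
  γ[b; MAX(d)→e]((ρ[b/d](U) ⋈[b=d] ρ[z/v](U))) → 3
E2 subexpression sizes:
  U → 3
  ρ[z/v](U) → 3
  U → 3
  ρ[b/d](U) → 3
  (ρ[z/v](U) ⋈[d=b] ρ[b/d](U)) → 3
  π[v,b,z,d]((ρ[z/v](U) ⋈[d=b] ρ[b/d](U))) → 3
  γ[b; MAX(d)→e](π[v,b,z,d]((ρ[z/v](U) ⋈[d=b] ρ[b/d](U)))) → 3

E1 and E2 produce the same multiset:
b | e
5 | 5
8 | 8
9 | 9

yes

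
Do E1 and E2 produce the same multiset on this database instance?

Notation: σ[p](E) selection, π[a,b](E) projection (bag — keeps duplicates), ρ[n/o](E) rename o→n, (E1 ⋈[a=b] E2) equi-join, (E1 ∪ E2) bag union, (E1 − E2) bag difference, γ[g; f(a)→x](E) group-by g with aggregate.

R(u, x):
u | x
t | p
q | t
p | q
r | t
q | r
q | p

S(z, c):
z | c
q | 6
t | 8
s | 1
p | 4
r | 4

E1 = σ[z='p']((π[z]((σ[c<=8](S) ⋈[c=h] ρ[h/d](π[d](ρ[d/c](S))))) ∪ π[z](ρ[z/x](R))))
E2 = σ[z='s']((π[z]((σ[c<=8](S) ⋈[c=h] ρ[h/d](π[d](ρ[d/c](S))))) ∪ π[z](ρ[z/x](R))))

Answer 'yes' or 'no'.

E1 subexpression sizes:
  S → 5
  σ[c<=8](S) → 5
  S → 5
  ρ[d/c](S) → 5
  π[d](ρ[d/c](S)) → 5
  ρ[h/d](π[d](ρ[d/c](S))) → 5
  (σ[c<=8](S) ⋈[c=h] ρ[h/d](π[d](ρ[d/c](S)))) → 7
  π[z]((σ[c<=8](S) ⋈[c=h] ρ[h/d](π[d](ρ[d/c](S))))) → 7
  R → 6
  ρ[z/x](R) → 6
  π[z](ρ[z/x](R)) → 6
  (π[z]((σ[c<=8](S) ⋈[c=h] ρ[h/d](π[d](ρ[d/c](S))))) ∪ π[z](ρ[z/x](R))) → 13
  σ[z='p']((π[z]((σ[c<=8](S) ⋈[c=h] ρ[h/d](π[d](ρ[d/c](S))))) ∪ π[z](ρ[z/x](R)))) → 4
E2 subexpression sizes:
  S → 5
  σ[c<=8](S) → 5
  S → 5
  ρ[d/c](S) → 5
  π[d](ρ[d/c](S)) → 5
  ρ[h/d](π[d](ρ[d/c](S))) → 5
  (σ[c<=8](S) ⋈[c=h] ρ[h/d](π[d](ρ[d/c](S)))) → 7
  π[z]((σ[c<=8](S) ⋈[c=h] ρ[h/d](π[d](ρ[d/c](S))))) → 7
  R → 6
  ρ[z/x](R) → 6
  π[z](ρ[z/x](R)) → 6
  (π[z]((σ[c<=8](S) ⋈[c=h] ρ[h/d](π[d](ρ[d/c](S))))) ∪ π[z](ρ[z/x](R))) → 13
  σ[z='s']((π[z]((σ[c<=8](S) ⋈[c=h] ρ[h/d](π[d](ρ[d/c](S))))) ∪ π[z](ρ[z/x](R)))) → 1

E1 result:
z
p
p
p
p
E2 result:
z
s
Witness: ('p',) appears 4× in E1 but 0× in E2.

no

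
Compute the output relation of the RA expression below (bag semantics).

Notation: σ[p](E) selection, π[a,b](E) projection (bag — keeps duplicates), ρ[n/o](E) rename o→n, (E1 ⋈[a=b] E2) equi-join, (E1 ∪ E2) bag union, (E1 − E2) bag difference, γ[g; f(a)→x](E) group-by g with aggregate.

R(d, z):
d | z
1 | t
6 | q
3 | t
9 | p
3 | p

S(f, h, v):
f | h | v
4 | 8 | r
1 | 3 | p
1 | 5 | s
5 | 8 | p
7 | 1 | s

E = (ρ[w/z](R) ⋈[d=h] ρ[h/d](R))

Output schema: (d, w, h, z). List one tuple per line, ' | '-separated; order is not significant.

Per-node cardinality:
  R → 5
  ρ[w/z](R) → 5
  R → 5
  ρ[h/d](R) → 5
  (ρ[w/z](R) ⋈[d=h] ρ[h/d](R)) → 7

== RESULT ==
d | w | h | z
1 | t | 1 | t
3 | p | 3 | p
3 | p | 3 | t
3 | t | 3 | p
3 | t | 3 | t
6 | q | 6 | q
9 | p | 9 | p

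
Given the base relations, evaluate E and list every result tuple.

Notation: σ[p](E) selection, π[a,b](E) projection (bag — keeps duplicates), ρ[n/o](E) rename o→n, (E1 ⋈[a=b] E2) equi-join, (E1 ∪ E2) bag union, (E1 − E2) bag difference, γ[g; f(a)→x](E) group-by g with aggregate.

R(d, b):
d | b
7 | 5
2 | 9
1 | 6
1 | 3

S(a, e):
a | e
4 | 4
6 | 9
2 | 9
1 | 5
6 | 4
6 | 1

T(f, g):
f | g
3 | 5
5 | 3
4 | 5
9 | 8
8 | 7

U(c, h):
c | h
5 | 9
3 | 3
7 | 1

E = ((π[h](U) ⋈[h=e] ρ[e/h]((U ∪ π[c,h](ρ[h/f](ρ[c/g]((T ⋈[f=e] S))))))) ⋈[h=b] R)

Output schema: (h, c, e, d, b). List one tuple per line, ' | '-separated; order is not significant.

Stepwise |·|:
  U → 3
  π[h](U) → 3
  U → 3
  T → 5
  S → 6
  (T ⋈[f=e] S) → 5
  ρ[c/g]((T ⋈[f=e] S)) → 5
  ρ[h/f](ρ[c/g]((T ⋈[f=e] S))) → 5
  π[c,h](ρ[h/f](ρ[c/g]((T ⋈[f=e] S)))) → 5
  (U ∪ π[c,h](ρ[h/f](ρ[c/g]((T ⋈[f=e] S))))) → 8
  ρ[e/h]((U ∪ π[c,h](ρ[h/f](ρ[c/g]((T ⋈[f=e] S)))))) → 8
  (π[h](U) ⋈[h=e] ρ[e/h]((U ∪ π[c,h](ρ[h/f](ρ[c/g]((T ⋈[f=e] S))))))) → 5
  R → 4
  ((π[h](U) ⋈[h=e] ρ[e/h]((U ∪ π[c,h](ρ[h/f](ρ[c/g]((T ⋈[f=e] S))))))) ⋈[h=b] R) → 4

== RESULT ==
h | c | e | d | b
3 | 3 | 3 | 1 | 3
9 | 5 | 9 | 2 | 9
9 | 8 | 9 | 2 | 9
9 | 8 | 9 | 2 | 9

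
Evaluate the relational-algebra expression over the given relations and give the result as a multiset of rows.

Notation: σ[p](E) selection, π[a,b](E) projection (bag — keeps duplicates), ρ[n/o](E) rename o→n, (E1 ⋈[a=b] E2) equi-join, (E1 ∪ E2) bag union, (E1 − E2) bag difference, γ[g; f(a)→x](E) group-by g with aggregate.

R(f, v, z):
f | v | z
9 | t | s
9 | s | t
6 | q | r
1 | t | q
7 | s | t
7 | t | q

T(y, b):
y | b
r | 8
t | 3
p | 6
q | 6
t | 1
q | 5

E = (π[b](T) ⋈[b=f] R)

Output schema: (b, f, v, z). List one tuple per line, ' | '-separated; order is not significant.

Stepwise |·|:
  T → 6
  π[b](T) → 6
  R → 6
  (π[b](T) ⋈[b=f] R) → 3

== RESULT ==
b | f | v | z
1 | 1 | t | q
6 | 6 | q | r
6 | 6 | q | r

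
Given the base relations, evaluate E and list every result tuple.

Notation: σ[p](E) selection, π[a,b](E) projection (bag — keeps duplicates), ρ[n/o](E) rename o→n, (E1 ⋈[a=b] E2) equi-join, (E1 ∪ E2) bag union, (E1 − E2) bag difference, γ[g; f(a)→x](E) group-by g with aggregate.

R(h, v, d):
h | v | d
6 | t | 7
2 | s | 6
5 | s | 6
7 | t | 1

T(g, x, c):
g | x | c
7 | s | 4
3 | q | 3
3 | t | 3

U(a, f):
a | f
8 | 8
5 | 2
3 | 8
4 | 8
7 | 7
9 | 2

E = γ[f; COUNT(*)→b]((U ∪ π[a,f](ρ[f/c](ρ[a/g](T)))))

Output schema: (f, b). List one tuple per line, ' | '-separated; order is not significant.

Subexpression sizes:
  U → 6
  T → 3
  ρ[a/g](T) → 3
  ρ[f/c](ρ[a/g](T)) → 3
  π[a,f](ρ[f/c](ρ[a/g](T))) → 3
  (U ∪ π[a,f](ρ[f/c](ρ[a/g](T)))) → 9
  γ[f; COUNT(*)→b]((U ∪ π[a,f](ρ[f/c](ρ[a/g](T))))) → 5

== RESULT ==
f | b
2 | 2
3 | 2
4 | 1
7 | 1
8 | 3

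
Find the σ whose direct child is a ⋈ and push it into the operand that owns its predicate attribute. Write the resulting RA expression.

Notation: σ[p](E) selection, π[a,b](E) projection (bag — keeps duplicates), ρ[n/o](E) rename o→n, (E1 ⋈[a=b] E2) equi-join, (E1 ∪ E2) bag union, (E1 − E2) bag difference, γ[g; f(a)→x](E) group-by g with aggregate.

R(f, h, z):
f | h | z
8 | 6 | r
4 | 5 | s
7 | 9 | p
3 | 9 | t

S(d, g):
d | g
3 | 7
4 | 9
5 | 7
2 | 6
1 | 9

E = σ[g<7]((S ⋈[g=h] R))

σ filters on g, owned by the left side.
E' = (σ[g<7](S) ⋈[g=h] R)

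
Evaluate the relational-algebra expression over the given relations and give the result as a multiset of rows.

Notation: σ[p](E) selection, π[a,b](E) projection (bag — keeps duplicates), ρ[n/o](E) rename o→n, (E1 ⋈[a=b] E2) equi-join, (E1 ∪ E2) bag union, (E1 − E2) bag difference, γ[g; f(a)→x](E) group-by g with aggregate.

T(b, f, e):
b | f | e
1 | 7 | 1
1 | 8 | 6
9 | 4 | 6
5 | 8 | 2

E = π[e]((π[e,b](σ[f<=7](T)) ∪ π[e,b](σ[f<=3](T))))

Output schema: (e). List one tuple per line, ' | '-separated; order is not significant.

Subexpression sizes:
  T → 4
  σ[f<=7](T) → 2
  π[e,b](σ[f<=7](T)) → 2
  T → 4
  σ[f<=3](T) → 0
  π[e,b](σ[f<=3](T)) → 0
  (π[e,b](σ[f<=7](T)) ∪ π[e,b](σ[f<=3](T))) → 2
  π[e]((π[e,b](σ[f<=7](T)) ∪ π[e,b](σ[f<=3](T)))) → 2

== RESULT ==
e
1
6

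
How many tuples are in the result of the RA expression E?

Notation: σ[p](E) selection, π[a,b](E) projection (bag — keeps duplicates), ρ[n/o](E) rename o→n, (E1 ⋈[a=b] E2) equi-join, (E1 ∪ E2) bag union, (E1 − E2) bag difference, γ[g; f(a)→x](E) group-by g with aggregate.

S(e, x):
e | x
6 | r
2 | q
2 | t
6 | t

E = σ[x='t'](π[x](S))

Stepwise |·|:
  S → 4
  π[x](S) → 4
  σ[x='t'](π[x](S)) → 2

|E| = 2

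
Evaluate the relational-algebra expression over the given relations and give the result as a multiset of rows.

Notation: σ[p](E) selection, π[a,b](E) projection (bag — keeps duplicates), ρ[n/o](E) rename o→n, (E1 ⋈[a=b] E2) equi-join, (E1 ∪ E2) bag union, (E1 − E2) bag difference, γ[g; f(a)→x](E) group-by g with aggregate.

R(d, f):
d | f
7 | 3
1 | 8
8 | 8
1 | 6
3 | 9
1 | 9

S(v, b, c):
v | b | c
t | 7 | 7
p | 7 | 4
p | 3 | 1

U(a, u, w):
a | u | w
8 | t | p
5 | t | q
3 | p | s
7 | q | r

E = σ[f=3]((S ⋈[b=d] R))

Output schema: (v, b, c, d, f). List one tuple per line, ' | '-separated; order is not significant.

Subexpression sizes:
  S → 3
  R → 6
  (S ⋈[b=d] R) → 3
  σ[f=3]((S ⋈[b=d] R)) → 2

== RESULT ==
v | b | c | d | f
p | 7 | 4 | 7 | 3
t | 7 | 7 | 7 | 3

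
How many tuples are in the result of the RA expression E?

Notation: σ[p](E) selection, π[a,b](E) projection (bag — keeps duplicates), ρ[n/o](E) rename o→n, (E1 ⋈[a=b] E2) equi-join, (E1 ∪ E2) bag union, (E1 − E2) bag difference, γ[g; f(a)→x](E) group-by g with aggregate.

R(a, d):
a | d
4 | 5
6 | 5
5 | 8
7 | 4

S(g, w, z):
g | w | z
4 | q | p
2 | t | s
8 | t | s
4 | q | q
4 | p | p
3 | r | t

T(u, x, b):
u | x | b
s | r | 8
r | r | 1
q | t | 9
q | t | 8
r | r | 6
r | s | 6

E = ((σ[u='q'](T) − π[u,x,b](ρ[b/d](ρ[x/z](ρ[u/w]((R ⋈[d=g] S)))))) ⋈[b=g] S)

Per-node cardinality:
  T → 6
  σ[u='q'](T) → 2
  R → 4
  S → 6
  (R ⋈[d=g] S) → 4
  ρ[u/w]((R ⋈[d=g] S)) → 4
  ρ[x/z](ρ[u/w]((R ⋈[d=g] S))) → 4
  ρ[b/d](ρ[x/z](ρ[u/w]((R ⋈[d=g] S)))) → 4
  π[u,x,b](ρ[b/d](ρ[x/z](ρ[u/w]((R ⋈[d=g] S))))) → 4
  (σ[u='q'](T) − π[u,x,b](ρ[b/d](ρ[x/z](ρ[u/w]((R ⋈[d=g] S)))))) → 2
  S → 6
  ((σ[u='q'](T) − π[u,x,b](ρ[b/d](ρ[x/z](ρ[u/w]((R ⋈[d=g] S)))))) ⋈[b=g] S) → 1

|E| = 1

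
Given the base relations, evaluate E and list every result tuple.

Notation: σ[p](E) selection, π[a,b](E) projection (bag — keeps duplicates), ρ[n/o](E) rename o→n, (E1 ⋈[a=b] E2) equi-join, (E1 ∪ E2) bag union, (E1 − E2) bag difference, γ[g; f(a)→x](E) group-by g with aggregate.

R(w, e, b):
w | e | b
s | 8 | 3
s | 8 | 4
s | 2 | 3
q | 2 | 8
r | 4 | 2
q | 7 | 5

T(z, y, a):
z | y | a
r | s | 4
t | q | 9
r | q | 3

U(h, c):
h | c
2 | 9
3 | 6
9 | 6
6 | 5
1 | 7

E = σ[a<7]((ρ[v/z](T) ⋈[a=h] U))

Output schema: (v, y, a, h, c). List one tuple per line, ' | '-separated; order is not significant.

Per-node cardinality:
  T → 3
  ρ[v/z](T) → 3
  U → 5
  (ρ[v/z](T) ⋈[a=h] U) → 2
  σ[a<7]((ρ[v/z](T) ⋈[a=h] U)) → 1

== RESULT ==
v | y | a | h | c
r | q | 3 | 3 | 6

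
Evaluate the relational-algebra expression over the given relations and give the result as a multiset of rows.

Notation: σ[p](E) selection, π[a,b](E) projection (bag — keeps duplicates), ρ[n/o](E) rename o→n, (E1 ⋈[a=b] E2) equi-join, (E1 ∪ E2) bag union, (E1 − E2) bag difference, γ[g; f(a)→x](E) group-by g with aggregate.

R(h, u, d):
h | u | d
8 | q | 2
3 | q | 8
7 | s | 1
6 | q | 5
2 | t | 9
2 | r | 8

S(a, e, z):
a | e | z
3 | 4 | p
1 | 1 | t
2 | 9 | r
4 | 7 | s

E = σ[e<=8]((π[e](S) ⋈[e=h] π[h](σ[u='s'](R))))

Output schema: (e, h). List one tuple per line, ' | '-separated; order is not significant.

Per-node cardinality:
  S → 4
  π[e](S) → 4
  R → 6
  σ[u='s'](R) → 1
  π[h](σ[u='s'](R)) → 1
  (π[e](S) ⋈[e=h] π[h](σ[u='s'](R))) → 1
  σ[e<=8]((π[e](S) ⋈[e=h] π[h](σ[u='s'](R)))) → 1

== RESULT ==
e | h
7 | 7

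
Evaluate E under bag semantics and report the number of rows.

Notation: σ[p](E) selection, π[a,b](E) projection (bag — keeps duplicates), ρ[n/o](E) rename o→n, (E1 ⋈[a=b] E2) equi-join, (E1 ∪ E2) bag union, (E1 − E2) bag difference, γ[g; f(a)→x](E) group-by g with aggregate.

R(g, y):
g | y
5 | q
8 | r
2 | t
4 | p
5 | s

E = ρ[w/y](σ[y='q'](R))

Per-node cardinality:
  R → 5
  σ[y='q'](R) → 1
  ρ[w/y](σ[y='q'](R)) → 1

|E| = 1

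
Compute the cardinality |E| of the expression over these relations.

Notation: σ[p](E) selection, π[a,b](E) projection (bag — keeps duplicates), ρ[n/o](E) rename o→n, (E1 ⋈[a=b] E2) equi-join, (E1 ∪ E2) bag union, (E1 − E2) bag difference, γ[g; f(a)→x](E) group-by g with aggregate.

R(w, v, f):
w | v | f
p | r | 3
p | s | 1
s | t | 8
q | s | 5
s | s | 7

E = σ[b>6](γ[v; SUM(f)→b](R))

Row counts bottom-up:
  R → 5
  γ[v; SUM(f)→b](R) → 3
  σ[b>6](γ[v; SUM(f)→b](R)) → 2

|E| = 2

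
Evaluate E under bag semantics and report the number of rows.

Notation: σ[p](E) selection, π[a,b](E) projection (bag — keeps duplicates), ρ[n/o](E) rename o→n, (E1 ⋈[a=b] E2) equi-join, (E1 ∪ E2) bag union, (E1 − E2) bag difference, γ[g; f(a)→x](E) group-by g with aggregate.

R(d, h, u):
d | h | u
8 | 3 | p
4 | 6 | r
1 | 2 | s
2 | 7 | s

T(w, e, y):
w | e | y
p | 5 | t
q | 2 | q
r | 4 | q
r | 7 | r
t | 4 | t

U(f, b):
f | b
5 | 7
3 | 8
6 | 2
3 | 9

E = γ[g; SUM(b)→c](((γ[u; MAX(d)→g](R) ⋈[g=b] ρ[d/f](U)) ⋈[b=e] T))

Per-node cardinality:
  R → 4
  γ[u; MAX(d)→g](R) → 3
  U → 4
  ρ[d/f](U) → 4
  (γ[u; MAX(d)→g](R) ⋈[g=b] ρ[d/f](U)) → 2
  T → 5
  ((γ[u; MAX(d)→g](R) ⋈[g=b] ρ[d/f](U)) ⋈[b=e] T) → 1
  γ[g; SUM(b)→c](((γ[u; MAX(d)→g](R) ⋈[g=b] ρ[d/f](U)) ⋈[b=e] T)) → 1

|E| = 1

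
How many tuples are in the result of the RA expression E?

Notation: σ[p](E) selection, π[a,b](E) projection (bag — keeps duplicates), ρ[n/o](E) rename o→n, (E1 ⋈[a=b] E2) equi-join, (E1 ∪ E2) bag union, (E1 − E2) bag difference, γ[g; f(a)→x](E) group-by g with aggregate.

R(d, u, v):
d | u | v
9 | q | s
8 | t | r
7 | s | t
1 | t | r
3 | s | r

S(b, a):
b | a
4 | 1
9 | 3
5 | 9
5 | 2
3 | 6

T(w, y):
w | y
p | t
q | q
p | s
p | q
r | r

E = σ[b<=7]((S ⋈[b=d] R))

Per-node cardinality:
  S → 5
  R → 5
  (S ⋈[b=d] R) → 2
  σ[b<=7]((S ⋈[b=d] R)) → 1

|E| = 1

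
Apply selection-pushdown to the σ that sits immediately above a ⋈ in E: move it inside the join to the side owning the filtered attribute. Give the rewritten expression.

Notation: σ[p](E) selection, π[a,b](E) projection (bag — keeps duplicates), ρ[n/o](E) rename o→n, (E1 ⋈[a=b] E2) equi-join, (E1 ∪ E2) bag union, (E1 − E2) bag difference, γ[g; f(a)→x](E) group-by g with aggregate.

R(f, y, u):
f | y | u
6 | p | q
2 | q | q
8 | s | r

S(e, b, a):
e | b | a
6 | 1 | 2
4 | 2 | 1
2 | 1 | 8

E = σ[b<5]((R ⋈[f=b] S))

σ filters on b, owned by the right side.
E' = (R ⋈[f=b] σ[b<5](S))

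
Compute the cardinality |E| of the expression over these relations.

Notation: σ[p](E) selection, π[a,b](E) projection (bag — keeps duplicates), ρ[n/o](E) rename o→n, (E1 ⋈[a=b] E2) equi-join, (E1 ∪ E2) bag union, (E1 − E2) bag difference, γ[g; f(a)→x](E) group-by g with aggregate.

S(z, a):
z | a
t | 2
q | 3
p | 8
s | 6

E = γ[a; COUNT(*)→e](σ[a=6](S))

Row counts bottom-up:
  S → 4
  σ[a=6](S) → 1
  γ[a; COUNT(*)→e](σ[a=6](S)) → 1

|E| = 1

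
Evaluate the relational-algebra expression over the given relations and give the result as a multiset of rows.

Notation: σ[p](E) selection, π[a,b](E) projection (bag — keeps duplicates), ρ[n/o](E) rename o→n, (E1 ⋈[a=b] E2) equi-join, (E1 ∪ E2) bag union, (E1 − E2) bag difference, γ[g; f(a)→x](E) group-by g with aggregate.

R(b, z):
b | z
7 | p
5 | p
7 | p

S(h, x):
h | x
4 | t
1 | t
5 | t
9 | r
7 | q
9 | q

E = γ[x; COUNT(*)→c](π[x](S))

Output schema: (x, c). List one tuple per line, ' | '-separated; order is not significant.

Row counts bottom-up:
  S → 6
  π[x](S) → 6
  γ[x; COUNT(*)→c](π[x](S)) → 3

== RESULT ==
x | c
q | 2
r | 1
t | 3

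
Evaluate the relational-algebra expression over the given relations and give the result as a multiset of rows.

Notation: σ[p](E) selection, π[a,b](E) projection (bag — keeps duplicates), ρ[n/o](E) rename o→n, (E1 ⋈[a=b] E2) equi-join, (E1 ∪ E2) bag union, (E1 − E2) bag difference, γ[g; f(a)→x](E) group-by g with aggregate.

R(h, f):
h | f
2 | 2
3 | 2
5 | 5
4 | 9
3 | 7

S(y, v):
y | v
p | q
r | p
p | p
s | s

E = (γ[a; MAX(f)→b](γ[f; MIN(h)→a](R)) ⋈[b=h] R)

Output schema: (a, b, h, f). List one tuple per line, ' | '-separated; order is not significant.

Per-node cardinality:
  R → 5
  γ[f; MIN(h)→a](R) → 4
  γ[a; MAX(f)→b](γ[f; MIN(h)→a](R)) → 4
  R → 5
  (γ[a; MAX(f)→b](γ[f; MIN(h)→a](R)) ⋈[b=h] R) → 2

== RESULT ==
a | b | h | f
2 | 2 | 2 | 2
5 | 5 | 5 | 5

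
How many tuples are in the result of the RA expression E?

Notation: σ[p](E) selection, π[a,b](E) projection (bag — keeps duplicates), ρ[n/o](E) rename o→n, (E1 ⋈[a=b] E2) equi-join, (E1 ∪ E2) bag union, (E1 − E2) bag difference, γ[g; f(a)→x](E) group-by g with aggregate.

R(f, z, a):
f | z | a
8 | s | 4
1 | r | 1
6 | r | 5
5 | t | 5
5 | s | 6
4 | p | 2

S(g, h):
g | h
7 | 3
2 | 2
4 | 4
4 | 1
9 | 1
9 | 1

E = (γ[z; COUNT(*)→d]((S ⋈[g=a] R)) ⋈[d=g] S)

Per-node cardinality:
  S → 6
  R → 6
  (S ⋈[g=a] R) → 3
  γ[z; COUNT(*)→d]((S ⋈[g=a] R)) → 2
  S → 6
  (γ[z; COUNT(*)→d]((S ⋈[g=a] R)) ⋈[d=g] S) → 1

|E| = 1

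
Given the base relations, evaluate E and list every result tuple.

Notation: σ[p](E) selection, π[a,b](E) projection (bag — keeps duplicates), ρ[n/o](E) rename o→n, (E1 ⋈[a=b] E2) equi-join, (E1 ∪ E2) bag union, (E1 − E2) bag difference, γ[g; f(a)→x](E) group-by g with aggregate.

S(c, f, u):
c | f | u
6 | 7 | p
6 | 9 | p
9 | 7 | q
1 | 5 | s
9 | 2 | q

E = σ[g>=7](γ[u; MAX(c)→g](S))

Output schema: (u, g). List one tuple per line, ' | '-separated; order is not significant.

Stepwise |·|:
  S → 5
  γ[u; MAX(c)→g](S) → 3
  σ[g>=7](γ[u; MAX(c)→g](S)) → 1

== RESULT ==
u | g
q | 9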